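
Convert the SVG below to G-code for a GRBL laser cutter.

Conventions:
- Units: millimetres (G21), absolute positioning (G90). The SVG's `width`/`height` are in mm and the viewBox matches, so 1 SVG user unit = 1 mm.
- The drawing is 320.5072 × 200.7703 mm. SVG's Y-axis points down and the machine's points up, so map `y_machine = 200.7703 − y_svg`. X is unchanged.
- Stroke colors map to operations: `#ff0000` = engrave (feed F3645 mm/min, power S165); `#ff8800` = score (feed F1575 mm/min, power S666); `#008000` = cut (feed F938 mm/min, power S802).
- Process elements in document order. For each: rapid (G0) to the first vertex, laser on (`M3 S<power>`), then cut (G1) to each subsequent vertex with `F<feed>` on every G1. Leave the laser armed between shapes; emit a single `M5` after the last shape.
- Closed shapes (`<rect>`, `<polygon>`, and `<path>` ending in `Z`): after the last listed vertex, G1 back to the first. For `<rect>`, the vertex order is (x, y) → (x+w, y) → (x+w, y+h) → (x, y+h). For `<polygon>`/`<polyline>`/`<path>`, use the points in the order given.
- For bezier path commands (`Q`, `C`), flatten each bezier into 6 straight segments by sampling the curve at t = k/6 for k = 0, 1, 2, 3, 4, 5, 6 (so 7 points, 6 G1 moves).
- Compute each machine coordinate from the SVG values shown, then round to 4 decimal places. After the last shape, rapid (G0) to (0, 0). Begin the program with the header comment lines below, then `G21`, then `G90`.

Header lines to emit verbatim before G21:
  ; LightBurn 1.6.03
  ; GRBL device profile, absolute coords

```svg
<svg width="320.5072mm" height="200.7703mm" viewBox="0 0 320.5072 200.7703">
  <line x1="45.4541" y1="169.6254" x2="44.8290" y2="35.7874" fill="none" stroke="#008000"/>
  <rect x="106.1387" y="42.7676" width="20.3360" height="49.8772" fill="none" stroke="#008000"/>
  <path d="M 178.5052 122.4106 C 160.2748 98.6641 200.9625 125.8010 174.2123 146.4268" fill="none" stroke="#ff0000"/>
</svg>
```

; LightBurn 1.6.03
; GRBL device profile, absolute coords
G21
G90
G0 X45.4541 Y31.1449
M3 S802
G1 X44.8290 Y164.9829 F938
G0 X106.1387 Y158.0027
M3 S802
G1 X126.4747 Y158.0027 F938
G1 X126.4747 Y108.1255 F938
G1 X106.1387 Y108.1255 F938
G1 X106.1387 Y158.0027 F938
G0 X178.5052 Y78.3597
M3 S165
G1 X173.7149 Y86.2584 F3645
G1 X175.2343 Y87.2708 F3645
G1 X179.5537 Y82.9912 F3645
G1 X183.1631 Y75.0139 F3645
G1 X182.5526 Y64.9333 F3645
G1 X174.2123 Y54.3435 F3645
M5
G0 X0.0000 Y0.0000

viewBox `0 0 320.5072 200.7703` with mm width/height → 1 unit = 1 mm. Flip: y_m = 200.7703 − y_svg.

**Shape 1** — `<line>` line segment, stroke `#008000` → cut (S802, F938). Machine vertices: (45.4541,31.1449) → (44.8290,164.9829). Open path.

**Shape 2** — `<rect>` rectangle, stroke `#008000` → cut (S802, F938). Machine vertices: (106.1387,158.0027) → (126.4747,158.0027) → (126.4747,108.1255) → (106.1387,108.1255) → (106.1387,158.0027). Closed: final G1 returns to the first vertex.

**Shape 3** — `<path>` cubic bezier, stroke `#ff0000` → engrave (S165, F3645). Control points (SVG): P0=(178.5052,122.4106), P1=(160.2748,98.6641), P2=(200.9625,125.8010), P3=(174.2123,146.4268); sampled at t=k/6. Machine vertices: (178.5052,78.3597) → (173.7149,86.2584) → (175.2343,87.2708) → (179.5537,82.9912) → (183.1631,75.0139) → (182.5526,64.9333) → (174.2123,54.3435). Open path.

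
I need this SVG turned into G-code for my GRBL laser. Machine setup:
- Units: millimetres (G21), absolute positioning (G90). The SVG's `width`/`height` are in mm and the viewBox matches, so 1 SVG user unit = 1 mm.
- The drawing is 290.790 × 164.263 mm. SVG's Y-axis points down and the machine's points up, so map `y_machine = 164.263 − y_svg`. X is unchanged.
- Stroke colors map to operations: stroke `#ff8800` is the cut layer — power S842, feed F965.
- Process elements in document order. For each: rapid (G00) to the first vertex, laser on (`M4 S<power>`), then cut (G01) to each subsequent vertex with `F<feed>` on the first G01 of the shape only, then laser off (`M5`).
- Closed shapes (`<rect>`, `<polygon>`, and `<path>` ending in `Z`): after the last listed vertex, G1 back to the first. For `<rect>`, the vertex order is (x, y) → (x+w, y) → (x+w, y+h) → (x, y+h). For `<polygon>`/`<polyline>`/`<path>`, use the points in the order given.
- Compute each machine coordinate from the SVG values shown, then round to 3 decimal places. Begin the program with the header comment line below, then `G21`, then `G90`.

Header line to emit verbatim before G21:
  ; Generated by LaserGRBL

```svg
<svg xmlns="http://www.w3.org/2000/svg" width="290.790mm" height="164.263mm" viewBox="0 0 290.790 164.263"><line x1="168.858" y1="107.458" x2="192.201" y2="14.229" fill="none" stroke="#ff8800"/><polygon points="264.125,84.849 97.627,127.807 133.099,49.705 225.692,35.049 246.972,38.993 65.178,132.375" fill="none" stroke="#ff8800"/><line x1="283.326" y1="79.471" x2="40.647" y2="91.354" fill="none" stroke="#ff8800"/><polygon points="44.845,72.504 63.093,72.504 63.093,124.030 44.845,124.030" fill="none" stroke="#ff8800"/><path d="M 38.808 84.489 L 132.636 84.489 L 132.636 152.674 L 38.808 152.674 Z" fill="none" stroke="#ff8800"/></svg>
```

; Generated by LaserGRBL
G21
G90
G00 X168.858 Y56.805
M4 S842
G01 X192.201 Y150.034 F965
M5
G00 X264.125 Y79.414
M4 S842
G01 X97.627 Y36.456 F965
G01 X133.099 Y114.558
G01 X225.692 Y129.214
G01 X246.972 Y125.270
G01 X65.178 Y31.888
G01 X264.125 Y79.414
M5
G00 X283.326 Y84.792
M4 S842
G01 X40.647 Y72.909 F965
M5
G00 X44.845 Y91.759
M4 S842
G01 X63.093 Y91.759 F965
G01 X63.093 Y40.233
G01 X44.845 Y40.233
G01 X44.845 Y91.759
M5
G00 X38.808 Y79.774
M4 S842
G01 X132.636 Y79.774 F965
G01 X132.636 Y11.589
G01 X38.808 Y11.589
G01 X38.808 Y79.774
M5

1 u = 1 mm; y_m = 164.263 − y.

[1] `<line>` line segment, #ff8800→cut S842 F965: (168.858,56.805) → (192.201,150.034)

[2] `<polygon>` closed polygon, #ff8800→cut S842 F965: (264.125,79.414) → (97.627,36.456) → (133.099,114.558) → (225.692,129.214) → (246.972,125.270) → (65.178,31.888) → (264.125,79.414) (closed)

[3] `<line>` line segment, #ff8800→cut S842 F965: (283.326,84.792) → (40.647,72.909)

[4] `<polygon>` rectangle, #ff8800→cut S842 F965: (44.845,91.759) → (63.093,91.759) → (63.093,40.233) → (44.845,40.233) → (44.845,91.759) (closed)

[5] `<path>` rectangle, #ff8800→cut S842 F965: (38.808,79.774) → (132.636,79.774) → (132.636,11.589) → (38.808,11.589) → (38.808,79.774) (closed)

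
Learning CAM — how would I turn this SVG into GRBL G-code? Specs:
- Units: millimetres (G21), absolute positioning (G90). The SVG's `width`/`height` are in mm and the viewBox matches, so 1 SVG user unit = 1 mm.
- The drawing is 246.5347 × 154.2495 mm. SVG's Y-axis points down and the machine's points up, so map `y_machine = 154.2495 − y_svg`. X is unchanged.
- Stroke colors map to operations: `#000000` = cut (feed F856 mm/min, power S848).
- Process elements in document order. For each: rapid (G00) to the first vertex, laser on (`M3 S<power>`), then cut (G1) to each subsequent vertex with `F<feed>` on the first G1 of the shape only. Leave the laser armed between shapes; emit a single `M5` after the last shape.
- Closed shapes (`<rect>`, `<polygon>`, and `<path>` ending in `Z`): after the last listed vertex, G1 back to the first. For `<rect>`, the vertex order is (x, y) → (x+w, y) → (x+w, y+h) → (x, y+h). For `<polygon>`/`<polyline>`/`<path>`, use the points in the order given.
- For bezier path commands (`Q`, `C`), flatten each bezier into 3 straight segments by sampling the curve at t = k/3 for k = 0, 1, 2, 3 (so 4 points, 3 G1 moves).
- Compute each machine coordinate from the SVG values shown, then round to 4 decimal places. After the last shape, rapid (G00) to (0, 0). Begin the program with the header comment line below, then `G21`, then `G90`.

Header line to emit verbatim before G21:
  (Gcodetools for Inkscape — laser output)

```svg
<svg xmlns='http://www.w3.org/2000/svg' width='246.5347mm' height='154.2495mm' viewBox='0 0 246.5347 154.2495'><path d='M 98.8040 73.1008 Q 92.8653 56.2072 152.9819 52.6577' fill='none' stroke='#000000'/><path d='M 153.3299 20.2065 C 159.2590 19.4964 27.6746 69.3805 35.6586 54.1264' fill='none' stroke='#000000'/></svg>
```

(Gcodetools for Inkscape — laser output)
G21
G90
G00 X98.8040 Y81.1487
M3 S848
G1 X102.1843 Y90.9284 F856
G1 X120.2436 Y97.7428
G1 X152.9819 Y101.5918
G00 X153.3299 Y134.0430
M3 S848
G1 X123.6835 Y122.1748 F856
G1 X63.9351 Y102.2953
G1 X35.6586 Y100.1231
M5
G00 X0.0000 Y0.0000

viewBox `0 0 246.5347 154.2495` with mm width/height → 1 unit = 1 mm. Flip: y_m = 154.2495 − y_svg.

**Shape 1** — `<path>` quadratic bezier, stroke `#000000` → cut (S848, F856). Control points (SVG): P0=(98.8040,73.1008), P1=(92.8653,56.2072), P2=(152.9819,52.6577); sampled at t=k/3. Machine vertices: (98.8040,81.1487) → (102.1843,90.9284) → (120.2436,97.7428) → (152.9819,101.5918). Open path.

**Shape 2** — `<path>` cubic bezier, stroke `#000000` → cut (S848, F856). Control points (SVG): P0=(153.3299,20.2065), P1=(159.2590,19.4964), P2=(27.6746,69.3805), P3=(35.6586,54.1264); sampled at t=k/3. Machine vertices: (153.3299,134.0430) → (123.6835,122.1748) → (63.9351,102.2953) → (35.6586,100.1231). Open path.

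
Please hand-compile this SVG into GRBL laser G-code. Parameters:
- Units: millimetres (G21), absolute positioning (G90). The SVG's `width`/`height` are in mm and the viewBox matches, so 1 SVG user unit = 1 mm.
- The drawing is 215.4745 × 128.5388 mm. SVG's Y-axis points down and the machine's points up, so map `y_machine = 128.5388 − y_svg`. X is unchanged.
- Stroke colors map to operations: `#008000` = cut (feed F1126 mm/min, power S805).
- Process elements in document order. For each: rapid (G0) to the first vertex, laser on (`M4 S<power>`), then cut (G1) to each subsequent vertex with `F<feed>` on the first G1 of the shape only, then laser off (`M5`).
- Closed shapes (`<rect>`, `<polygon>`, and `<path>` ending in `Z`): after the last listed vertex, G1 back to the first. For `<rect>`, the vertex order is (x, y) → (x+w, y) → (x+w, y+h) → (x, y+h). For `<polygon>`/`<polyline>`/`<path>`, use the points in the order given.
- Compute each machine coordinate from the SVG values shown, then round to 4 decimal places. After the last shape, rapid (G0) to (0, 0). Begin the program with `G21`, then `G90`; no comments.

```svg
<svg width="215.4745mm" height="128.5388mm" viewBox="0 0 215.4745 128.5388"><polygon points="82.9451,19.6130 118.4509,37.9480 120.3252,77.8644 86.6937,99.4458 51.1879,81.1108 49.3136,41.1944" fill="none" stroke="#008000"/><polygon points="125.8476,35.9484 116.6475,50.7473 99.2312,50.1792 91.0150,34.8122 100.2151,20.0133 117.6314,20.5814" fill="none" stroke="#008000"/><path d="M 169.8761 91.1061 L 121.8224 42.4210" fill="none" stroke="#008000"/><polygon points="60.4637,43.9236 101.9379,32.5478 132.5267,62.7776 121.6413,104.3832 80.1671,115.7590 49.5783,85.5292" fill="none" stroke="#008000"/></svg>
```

G21
G90
G0 X82.9451 Y108.9258
M4 S805
G1 X118.4509 Y90.5908 F1126
G1 X120.3252 Y50.6744
G1 X86.6937 Y29.0930
G1 X51.1879 Y47.4280
G1 X49.3136 Y87.3444
G1 X82.9451 Y108.9258
M5
G0 X125.8476 Y92.5904
M4 S805
G1 X116.6475 Y77.7915 F1126
G1 X99.2312 Y78.3596
G1 X91.0150 Y93.7266
G1 X100.2151 Y108.5255
G1 X117.6314 Y107.9574
G1 X125.8476 Y92.5904
M5
G0 X169.8761 Y37.4327
M4 S805
G1 X121.8224 Y86.1178 F1126
M5
G0 X60.4637 Y84.6152
M4 S805
G1 X101.9379 Y95.9910 F1126
G1 X132.5267 Y65.7612
G1 X121.6413 Y24.1556
G1 X80.1671 Y12.7798
G1 X49.5783 Y43.0096
G1 X60.4637 Y84.6152
M5
G0 X0.0000 Y0.0000

Since the viewBox matches the mm dimensions, user units are millimetres directly. The only transform is the Y-flip y_m = 128.5388 − y_svg.

Shape 1 is a regular polygon drawn with `<polygon>`. Its stroke #008000 means cut at S805, F1126. After flipping Y the toolpath is (82.9451,108.9258) → (118.4509,90.5908) → (120.3252,50.6744) → (86.6937,29.0930) → (51.1879,47.4280) → (49.3136,87.3444) → (82.9451,108.9258), returning to the start.

Shape 2 is a regular polygon drawn with `<polygon>`. Its stroke #008000 means cut at S805, F1126. After flipping Y the toolpath is (125.8476,92.5904) → (116.6475,77.7915) → (99.2312,78.3596) → (91.0150,93.7266) → (100.2151,108.5255) → (117.6314,107.9574) → (125.8476,92.5904), returning to the start.

Shape 3 is a line segment drawn with `<path>`. Its stroke #008000 means cut at S805, F1126. After flipping Y the toolpath is (169.8761,37.4327) → (121.8224,86.1178).

Shape 4 is a regular polygon drawn with `<polygon>`. Its stroke #008000 means cut at S805, F1126. After flipping Y the toolpath is (60.4637,84.6152) → (101.9379,95.9910) → (132.5267,65.7612) → (121.6413,24.1556) → (80.1671,12.7798) → (49.5783,43.0096) → (60.4637,84.6152), returning to the start.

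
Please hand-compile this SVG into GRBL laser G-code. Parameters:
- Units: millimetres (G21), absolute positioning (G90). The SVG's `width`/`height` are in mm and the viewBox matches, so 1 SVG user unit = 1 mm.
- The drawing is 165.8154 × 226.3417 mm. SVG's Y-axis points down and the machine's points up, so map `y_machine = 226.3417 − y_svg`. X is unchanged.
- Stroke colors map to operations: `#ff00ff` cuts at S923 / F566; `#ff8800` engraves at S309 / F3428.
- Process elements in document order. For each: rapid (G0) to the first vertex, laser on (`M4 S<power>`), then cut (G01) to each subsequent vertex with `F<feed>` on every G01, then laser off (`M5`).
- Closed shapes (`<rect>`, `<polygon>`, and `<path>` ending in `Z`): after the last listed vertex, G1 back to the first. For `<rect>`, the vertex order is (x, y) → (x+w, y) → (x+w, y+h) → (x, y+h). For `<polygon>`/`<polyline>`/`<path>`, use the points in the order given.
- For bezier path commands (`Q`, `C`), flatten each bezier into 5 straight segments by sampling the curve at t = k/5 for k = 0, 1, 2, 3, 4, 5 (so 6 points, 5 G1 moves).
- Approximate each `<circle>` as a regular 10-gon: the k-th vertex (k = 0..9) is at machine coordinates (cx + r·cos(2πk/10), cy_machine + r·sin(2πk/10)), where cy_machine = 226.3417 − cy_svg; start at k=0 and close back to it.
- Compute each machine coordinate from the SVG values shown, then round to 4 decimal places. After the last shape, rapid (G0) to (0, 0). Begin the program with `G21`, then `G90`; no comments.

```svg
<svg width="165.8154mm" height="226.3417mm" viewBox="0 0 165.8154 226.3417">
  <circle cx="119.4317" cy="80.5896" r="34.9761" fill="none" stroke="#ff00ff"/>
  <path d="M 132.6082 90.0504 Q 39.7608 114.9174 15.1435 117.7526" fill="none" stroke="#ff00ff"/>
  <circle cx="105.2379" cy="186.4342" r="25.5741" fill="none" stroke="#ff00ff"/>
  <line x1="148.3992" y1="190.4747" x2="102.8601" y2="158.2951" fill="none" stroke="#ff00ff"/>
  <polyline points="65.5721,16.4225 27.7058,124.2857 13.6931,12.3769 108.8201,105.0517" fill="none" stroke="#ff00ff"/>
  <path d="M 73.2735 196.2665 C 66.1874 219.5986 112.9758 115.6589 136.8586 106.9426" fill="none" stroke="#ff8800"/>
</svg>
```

Since the viewBox matches the mm dimensions, user units are millimetres directly. The only transform is the Y-flip y_m = 226.3417 − y_svg.

Shape 1 is a circle drawn with `<circle>`. Its stroke #ff00ff means cut at S923, F566. After flipping Y the toolpath is (154.4078,145.7521) → (147.7280,166.3105) → (130.2399,179.0163) → (108.6235,179.0163) → (91.1354,166.3105) → (84.4556,145.7521) → (91.1354,125.1937) → (108.6235,112.4879) → (130.2399,112.4879) → (147.7280,125.1937) → (154.4078,145.7521), returning to the start.

Shape 2 is a quadratic bezier drawn with `<path>`. Its stroke #ff00ff means cut at S923, F566. After flipping Y the toolpath is (132.6082,136.2913) → (98.1984,127.2258) → (69.2471,119.9228) → (45.7542,114.3823) → (27.7196,110.6045) → (15.1435,108.5891).

Shape 3 is a circle drawn with `<circle>`. Its stroke #ff00ff means cut at S923, F566. After flipping Y the toolpath is (130.8120,39.9075) → (125.9278,54.9396) → (113.1407,64.2299) → (97.3351,64.2299) → (84.5480,54.9396) → (79.6638,39.9075) → (84.5480,24.8754) → (97.3351,15.5851) → (113.1407,15.5851) → (125.9278,24.8754) → (130.8120,39.9075), returning to the start.

Shape 4 is a line segment drawn with `<line>`. Its stroke #ff00ff means cut at S923, F566. After flipping Y the toolpath is (148.3992,35.8670) → (102.8601,68.0466).

Shape 5 is a open polyline drawn with `<polyline>`. Its stroke #ff00ff means cut at S923, F566. After flipping Y the toolpath is (65.5721,209.9192) → (27.7058,102.0560) → (13.6931,213.9648) → (108.8201,121.2900).

Shape 6 is a cubic bezier drawn with `<path>`. Its stroke #ff8800 means engrave at S309, F3428. After flipping Y the toolpath is (73.2735,30.0752) → (74.8725,29.5686) → (85.7160,48.9275) → (102.1185,77.4720) → (120.3945,104.5225) → (136.8586,119.3991).

G21
G90
G0 X154.4078 Y145.7521
M4 S923
G01 X147.7280 Y166.3105 F566
G01 X130.2399 Y179.0163 F566
G01 X108.6235 Y179.0163 F566
G01 X91.1354 Y166.3105 F566
G01 X84.4556 Y145.7521 F566
G01 X91.1354 Y125.1937 F566
G01 X108.6235 Y112.4879 F566
G01 X130.2399 Y112.4879 F566
G01 X147.7280 Y125.1937 F566
G01 X154.4078 Y145.7521 F566
M5
G0 X132.6082 Y136.2913
M4 S923
G01 X98.1984 Y127.2258 F566
G01 X69.2471 Y119.9228 F566
G01 X45.7542 Y114.3823 F566
G01 X27.7196 Y110.6045 F566
G01 X15.1435 Y108.5891 F566
M5
G0 X130.8120 Y39.9075
M4 S923
G01 X125.9278 Y54.9396 F566
G01 X113.1407 Y64.2299 F566
G01 X97.3351 Y64.2299 F566
G01 X84.5480 Y54.9396 F566
G01 X79.6638 Y39.9075 F566
G01 X84.5480 Y24.8754 F566
G01 X97.3351 Y15.5851 F566
G01 X113.1407 Y15.5851 F566
G01 X125.9278 Y24.8754 F566
G01 X130.8120 Y39.9075 F566
M5
G0 X148.3992 Y35.8670
M4 S923
G01 X102.8601 Y68.0466 F566
M5
G0 X65.5721 Y209.9192
M4 S923
G01 X27.7058 Y102.0560 F566
G01 X13.6931 Y213.9648 F566
G01 X108.8201 Y121.2900 F566
M5
G0 X73.2735 Y30.0752
M4 S309
G01 X74.8725 Y29.5686 F3428
G01 X85.7160 Y48.9275 F3428
G01 X102.1185 Y77.4720 F3428
G01 X120.3945 Y104.5225 F3428
G01 X136.8586 Y119.3991 F3428
M5
G0 X0.0000 Y0.0000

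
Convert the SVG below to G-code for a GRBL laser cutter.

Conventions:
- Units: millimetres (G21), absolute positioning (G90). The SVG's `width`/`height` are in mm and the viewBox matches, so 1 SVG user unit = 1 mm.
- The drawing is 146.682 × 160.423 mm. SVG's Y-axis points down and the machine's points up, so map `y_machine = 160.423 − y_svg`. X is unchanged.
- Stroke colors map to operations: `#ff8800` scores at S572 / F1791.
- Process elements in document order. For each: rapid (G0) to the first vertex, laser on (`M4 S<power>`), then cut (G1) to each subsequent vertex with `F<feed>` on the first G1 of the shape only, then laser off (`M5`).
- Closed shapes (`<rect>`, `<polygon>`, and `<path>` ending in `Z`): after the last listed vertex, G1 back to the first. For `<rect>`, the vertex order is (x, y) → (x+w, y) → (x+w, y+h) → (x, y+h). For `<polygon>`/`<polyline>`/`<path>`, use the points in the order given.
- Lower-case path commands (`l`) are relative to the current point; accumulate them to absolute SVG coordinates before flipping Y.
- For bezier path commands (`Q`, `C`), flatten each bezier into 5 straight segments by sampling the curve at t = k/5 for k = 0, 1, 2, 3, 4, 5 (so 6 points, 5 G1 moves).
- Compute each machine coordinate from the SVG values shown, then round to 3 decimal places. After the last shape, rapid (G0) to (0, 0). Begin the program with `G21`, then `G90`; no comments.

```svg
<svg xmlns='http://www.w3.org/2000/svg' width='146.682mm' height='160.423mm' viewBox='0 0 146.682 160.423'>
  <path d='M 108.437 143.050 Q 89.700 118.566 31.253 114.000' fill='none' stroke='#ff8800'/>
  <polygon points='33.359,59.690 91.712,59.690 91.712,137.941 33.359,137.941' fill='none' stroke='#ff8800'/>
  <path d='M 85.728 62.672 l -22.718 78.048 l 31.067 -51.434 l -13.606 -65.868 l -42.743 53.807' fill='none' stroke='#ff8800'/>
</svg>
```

G21
G90
G0 X108.437 Y17.373
M4 S572
G1 X99.354 Y26.370 F1791
G1 X87.094 Y33.773
G1 X71.657 Y39.583
G1 X53.043 Y43.800
G1 X31.253 Y46.423
M5
G0 X33.359 Y100.733
M4 S572
G1 X91.712 Y100.733 F1791
G1 X91.712 Y22.482
G1 X33.359 Y22.482
G1 X33.359 Y100.733
M5
G0 X85.728 Y97.751
M4 S572
G1 X63.010 Y19.703 F1791
G1 X94.077 Y71.137
G1 X80.471 Y137.005
G1 X37.728 Y83.198
M5
G0 X0.000 Y0.000

viewBox `0 0 146.682 160.423` with mm width/height → 1 unit = 1 mm. Flip: y_m = 160.423 − y_svg.

**Shape 1** — `<path>` quadratic bezier, stroke `#ff8800` → score (S572, F1791). Control points (SVG): P0=(108.437,143.050), P1=(89.700,118.566), P2=(31.253,114.000); sampled at t=k/5. Machine vertices: (108.437,17.373) → (99.354,26.370) → (87.094,33.773) → (71.657,39.583) → (53.043,43.800) → (31.253,46.423). Open path.

**Shape 2** — `<polygon>` rectangle, stroke `#ff8800` → score (S572, F1791). Machine vertices: (33.359,100.733) → (91.712,100.733) → (91.712,22.482) → (33.359,22.482) → (33.359,100.733). Closed: final G1 returns to the first vertex.

**Shape 3** — `<path>` open polyline, stroke `#ff8800` → score (S572, F1791). Machine vertices: (85.728,97.751) → (63.010,19.703) → (94.077,71.137) → (80.471,137.005) → (37.728,83.198). Open path.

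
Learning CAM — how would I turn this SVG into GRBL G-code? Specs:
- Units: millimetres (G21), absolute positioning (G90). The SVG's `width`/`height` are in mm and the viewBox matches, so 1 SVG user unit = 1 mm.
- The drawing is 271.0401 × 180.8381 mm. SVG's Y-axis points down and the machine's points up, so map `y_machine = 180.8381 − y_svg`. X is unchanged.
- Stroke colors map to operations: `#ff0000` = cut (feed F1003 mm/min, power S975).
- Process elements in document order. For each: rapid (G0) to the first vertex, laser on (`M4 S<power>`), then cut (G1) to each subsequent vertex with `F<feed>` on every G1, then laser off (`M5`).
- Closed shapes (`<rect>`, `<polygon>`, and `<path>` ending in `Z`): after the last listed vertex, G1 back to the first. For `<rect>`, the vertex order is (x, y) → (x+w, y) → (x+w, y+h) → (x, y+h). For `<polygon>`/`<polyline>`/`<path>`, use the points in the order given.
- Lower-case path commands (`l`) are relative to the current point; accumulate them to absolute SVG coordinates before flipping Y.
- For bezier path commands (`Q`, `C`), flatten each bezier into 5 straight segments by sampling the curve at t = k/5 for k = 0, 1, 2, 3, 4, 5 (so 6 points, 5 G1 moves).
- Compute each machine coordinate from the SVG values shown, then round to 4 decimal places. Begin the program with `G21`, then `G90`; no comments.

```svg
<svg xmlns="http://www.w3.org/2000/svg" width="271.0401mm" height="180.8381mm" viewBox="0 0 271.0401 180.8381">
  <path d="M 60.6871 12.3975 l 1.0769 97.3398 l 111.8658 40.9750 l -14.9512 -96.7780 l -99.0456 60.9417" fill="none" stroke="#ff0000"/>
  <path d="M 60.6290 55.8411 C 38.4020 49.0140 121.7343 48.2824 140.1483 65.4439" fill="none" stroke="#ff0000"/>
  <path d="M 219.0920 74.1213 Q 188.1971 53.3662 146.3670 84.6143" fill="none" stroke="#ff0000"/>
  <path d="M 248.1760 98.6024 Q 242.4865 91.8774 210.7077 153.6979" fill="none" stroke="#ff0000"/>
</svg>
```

viewBox `0 0 271.0401 180.8381` with mm width/height → 1 unit = 1 mm. Flip: y_m = 180.8381 − y_svg.

**Shape 1** — `<path>` open polyline, stroke `#ff0000` → cut (S975, F1003). Machine vertices: (60.6871,168.4406) → (61.7640,71.1008) → (173.6298,30.1258) → (158.6786,126.9038) → (59.6330,65.9621). Open path.

**Shape 2** — `<path>` cubic bezier, stroke `#ff0000` → cut (S975, F1003). Control points (SVG): P0=(60.6290,55.8411), P1=(38.4020,49.0140), P2=(121.7343,48.2824), P3=(140.1483,65.4439); sampled at t=k/5. Machine vertices: (60.6290,124.9970) → (58.5961,128.2674) → (73.7145,129.5086) → (97.8013,128.1544) → (122.6735,123.6383) → (140.1483,115.3942). Open path.

**Shape 3** — `<path>` quadratic bezier, stroke `#ff0000` → cut (S975, F1003). Control points (SVG): P0=(219.0920,74.1213), P1=(188.1971,53.3662), P2=(146.3670,84.6143); sampled at t=k/5. Machine vertices: (219.0920,106.7168) → (206.2966,112.9387) → (192.6264,115.0004) → (178.0814,112.9018) → (162.6616,106.6429) → (146.3670,96.2238). Open path.

**Shape 4** — `<path>` quadratic bezier, stroke `#ff0000` → cut (S975, F1003). Control points (SVG): P0=(248.1760,98.6024), P1=(242.4865,91.8774), P2=(210.7077,153.6979); sampled at t=k/5. Machine vertices: (248.1760,82.2357) → (244.8566,82.1839) → (239.4501,76.6484) → (231.9565,65.6293) → (222.3756,49.1266) → (210.7077,27.1402). Open path.

G21
G90
G0 X60.6871 Y168.4406
M4 S975
G1 X61.7640 Y71.1008 F1003
G1 X173.6298 Y30.1258 F1003
G1 X158.6786 Y126.9038 F1003
G1 X59.6330 Y65.9621 F1003
M5
G0 X60.6290 Y124.9970
M4 S975
G1 X58.5961 Y128.2674 F1003
G1 X73.7145 Y129.5086 F1003
G1 X97.8013 Y128.1544 F1003
G1 X122.6735 Y123.6383 F1003
G1 X140.1483 Y115.3942 F1003
M5
G0 X219.0920 Y106.7168
M4 S975
G1 X206.2966 Y112.9387 F1003
G1 X192.6264 Y115.0004 F1003
G1 X178.0814 Y112.9018 F1003
G1 X162.6616 Y106.6429 F1003
G1 X146.3670 Y96.2238 F1003
M5
G0 X248.1760 Y82.2357
M4 S975
G1 X244.8566 Y82.1839 F1003
G1 X239.4501 Y76.6484 F1003
G1 X231.9565 Y65.6293 F1003
G1 X222.3756 Y49.1266 F1003
G1 X210.7077 Y27.1402 F1003
M5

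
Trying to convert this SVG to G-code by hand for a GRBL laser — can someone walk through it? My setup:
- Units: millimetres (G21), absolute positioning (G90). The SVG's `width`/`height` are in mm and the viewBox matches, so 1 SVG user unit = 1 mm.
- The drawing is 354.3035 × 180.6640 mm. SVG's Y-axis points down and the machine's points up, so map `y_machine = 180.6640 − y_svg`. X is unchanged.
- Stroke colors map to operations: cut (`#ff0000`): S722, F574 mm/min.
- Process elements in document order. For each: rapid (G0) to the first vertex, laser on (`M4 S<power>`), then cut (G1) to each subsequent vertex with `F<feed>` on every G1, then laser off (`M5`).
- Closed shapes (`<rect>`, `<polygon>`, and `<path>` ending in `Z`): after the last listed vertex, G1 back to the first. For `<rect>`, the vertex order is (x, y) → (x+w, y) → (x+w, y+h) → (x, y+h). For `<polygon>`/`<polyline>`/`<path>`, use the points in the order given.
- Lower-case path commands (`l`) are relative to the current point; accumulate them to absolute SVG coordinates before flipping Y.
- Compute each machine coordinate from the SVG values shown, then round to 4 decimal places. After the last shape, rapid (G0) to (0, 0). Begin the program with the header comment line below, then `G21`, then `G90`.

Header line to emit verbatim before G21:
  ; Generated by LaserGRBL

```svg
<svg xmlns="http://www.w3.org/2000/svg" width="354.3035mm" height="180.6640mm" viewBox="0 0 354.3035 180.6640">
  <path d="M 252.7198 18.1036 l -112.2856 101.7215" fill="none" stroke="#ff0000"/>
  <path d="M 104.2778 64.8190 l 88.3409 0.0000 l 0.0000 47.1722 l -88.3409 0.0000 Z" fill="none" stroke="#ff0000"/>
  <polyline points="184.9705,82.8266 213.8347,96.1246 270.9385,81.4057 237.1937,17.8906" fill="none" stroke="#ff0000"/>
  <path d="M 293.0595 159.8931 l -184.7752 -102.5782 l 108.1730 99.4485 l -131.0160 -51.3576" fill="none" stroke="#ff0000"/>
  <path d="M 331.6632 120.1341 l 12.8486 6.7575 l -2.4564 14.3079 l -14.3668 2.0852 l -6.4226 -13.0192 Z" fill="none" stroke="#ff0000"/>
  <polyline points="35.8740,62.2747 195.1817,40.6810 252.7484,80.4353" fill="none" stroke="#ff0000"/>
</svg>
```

; Generated by LaserGRBL
G21
G90
G0 X252.7198 Y162.5604
M4 S722
G1 X140.4342 Y60.8389 F574
M5
G0 X104.2778 Y115.8450
M4 S722
G1 X192.6187 Y115.8450 F574
G1 X192.6187 Y68.6728 F574
G1 X104.2778 Y68.6728 F574
G1 X104.2778 Y115.8450 F574
M5
G0 X184.9705 Y97.8374
M4 S722
G1 X213.8347 Y84.5394 F574
G1 X270.9385 Y99.2583 F574
G1 X237.1937 Y162.7734 F574
M5
G0 X293.0595 Y20.7709
M4 S722
G1 X108.2843 Y123.3491 F574
G1 X216.4573 Y23.9006 F574
G1 X85.4413 Y75.2582 F574
M5
G0 X331.6632 Y60.5299
M4 S722
G1 X344.5118 Y53.7724 F574
G1 X342.0554 Y39.4645 F574
G1 X327.6886 Y37.3793 F574
G1 X321.2660 Y50.3985 F574
G1 X331.6632 Y60.5299 F574
M5
G0 X35.8740 Y118.3893
M4 S722
G1 X195.1817 Y139.9830 F574
G1 X252.7484 Y100.2287 F574
M5
G0 X0.0000 Y0.0000

Since the viewBox matches the mm dimensions, user units are millimetres directly. The only transform is the Y-flip y_m = 180.6640 − y_svg.

Shape 1 is a line segment drawn with `<path>`. Its stroke #ff0000 means cut at S722, F574. After flipping Y the toolpath is (252.7198,162.5604) → (140.4342,60.8389).

Shape 2 is a rectangle drawn with `<path>`. Its stroke #ff0000 means cut at S722, F574. After flipping Y the toolpath is (104.2778,115.8450) → (192.6187,115.8450) → (192.6187,68.6728) → (104.2778,68.6728) → (104.2778,115.8450), returning to the start.

Shape 3 is a open polyline drawn with `<polyline>`. Its stroke #ff0000 means cut at S722, F574. After flipping Y the toolpath is (184.9705,97.8374) → (213.8347,84.5394) → (270.9385,99.2583) → (237.1937,162.7734).

Shape 4 is a open polyline drawn with `<path>`. Its stroke #ff0000 means cut at S722, F574. After flipping Y the toolpath is (293.0595,20.7709) → (108.2843,123.3491) → (216.4573,23.9006) → (85.4413,75.2582).

Shape 5 is a regular polygon drawn with `<path>`. Its stroke #ff0000 means cut at S722, F574. After flipping Y the toolpath is (331.6632,60.5299) → (344.5118,53.7724) → (342.0554,39.4645) → (327.6886,37.3793) → (321.2660,50.3985) → (331.6632,60.5299), returning to the start.

Shape 6 is a open polyline drawn with `<polyline>`. Its stroke #ff0000 means cut at S722, F574. After flipping Y the toolpath is (35.8740,118.3893) → (195.1817,139.9830) → (252.7484,100.2287).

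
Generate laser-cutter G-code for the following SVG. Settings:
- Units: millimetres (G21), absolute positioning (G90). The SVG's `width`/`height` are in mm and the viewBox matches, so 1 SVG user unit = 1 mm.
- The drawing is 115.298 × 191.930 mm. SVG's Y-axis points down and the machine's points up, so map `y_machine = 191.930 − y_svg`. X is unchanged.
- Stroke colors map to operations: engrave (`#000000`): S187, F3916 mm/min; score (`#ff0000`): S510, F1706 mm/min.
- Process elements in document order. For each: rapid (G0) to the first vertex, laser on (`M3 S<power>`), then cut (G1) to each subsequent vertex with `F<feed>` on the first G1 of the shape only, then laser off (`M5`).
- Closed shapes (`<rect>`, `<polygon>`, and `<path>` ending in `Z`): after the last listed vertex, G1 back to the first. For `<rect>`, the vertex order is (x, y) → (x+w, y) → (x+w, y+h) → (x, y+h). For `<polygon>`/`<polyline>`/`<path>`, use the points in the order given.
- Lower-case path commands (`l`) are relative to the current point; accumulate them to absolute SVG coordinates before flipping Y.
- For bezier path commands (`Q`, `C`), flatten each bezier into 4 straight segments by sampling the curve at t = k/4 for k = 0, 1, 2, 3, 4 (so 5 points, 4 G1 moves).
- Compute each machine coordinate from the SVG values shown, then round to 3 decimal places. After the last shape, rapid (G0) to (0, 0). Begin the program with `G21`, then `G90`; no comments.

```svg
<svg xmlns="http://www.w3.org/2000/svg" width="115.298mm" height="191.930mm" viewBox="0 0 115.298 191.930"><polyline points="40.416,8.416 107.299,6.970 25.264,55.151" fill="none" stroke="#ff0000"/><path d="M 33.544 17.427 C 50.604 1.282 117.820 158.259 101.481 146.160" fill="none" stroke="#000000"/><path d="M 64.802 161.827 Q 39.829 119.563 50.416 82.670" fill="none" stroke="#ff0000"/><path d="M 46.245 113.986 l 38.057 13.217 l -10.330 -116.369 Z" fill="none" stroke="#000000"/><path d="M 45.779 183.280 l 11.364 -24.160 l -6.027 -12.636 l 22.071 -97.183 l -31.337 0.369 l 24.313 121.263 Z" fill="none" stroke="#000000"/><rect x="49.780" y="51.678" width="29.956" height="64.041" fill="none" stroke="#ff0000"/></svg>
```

Since the viewBox matches the mm dimensions, user units are millimetres directly. The only transform is the Y-flip y_m = 191.930 − y_svg.

Shape 1 is a open polyline drawn with `<polyline>`. Its stroke #ff0000 means score at S510, F1706. After flipping Y the toolpath is (40.416,183.514) → (107.299,184.960) → (25.264,136.779).

Shape 2 is a cubic bezier drawn with `<path>`. Its stroke #000000 means engrave at S187, F3916. After flipping Y the toolpath is (33.544,174.503) → (53.654,159.498) → (80.037,111.654) → (100.158,63.051) → (101.481,45.770).

Shape 3 is a quadratic bezier drawn with `<path>`. Its stroke #ff0000 means score at S510, F1706. After flipping Y the toolpath is (64.802,30.103) → (54.538,50.899) → (48.719,71.024) → (47.345,90.478) → (50.416,109.260).

Shape 4 is a closed polygon drawn with `<path>`. Its stroke #000000 means engrave at S187, F3916. After flipping Y the toolpath is (46.245,77.944) → (84.302,64.727) → (73.972,181.096) → (46.245,77.944), returning to the start.

Shape 5 is a closed polygon drawn with `<path>`. Its stroke #000000 means engrave at S187, F3916. After flipping Y the toolpath is (45.779,8.650) → (57.143,32.810) → (51.116,45.446) → (73.187,142.629) → (41.850,142.260) → (66.163,20.997) → (45.779,8.650), returning to the start.

Shape 6 is a rectangle drawn with `<rect>`. Its stroke #ff0000 means score at S510, F1706. After flipping Y the toolpath is (49.780,140.252) → (79.736,140.252) → (79.736,76.211) → (49.780,76.211) → (49.780,140.252), returning to the start.

G21
G90
G0 X40.416 Y183.514
M3 S510
G1 X107.299 Y184.960 F1706
G1 X25.264 Y136.779
M5
G0 X33.544 Y174.503
M3 S187
G1 X53.654 Y159.498 F3916
G1 X80.037 Y111.654
G1 X100.158 Y63.051
G1 X101.481 Y45.770
M5
G0 X64.802 Y30.103
M3 S510
G1 X54.538 Y50.899 F1706
G1 X48.719 Y71.024
G1 X47.345 Y90.478
G1 X50.416 Y109.260
M5
G0 X46.245 Y77.944
M3 S187
G1 X84.302 Y64.727 F3916
G1 X73.972 Y181.096
G1 X46.245 Y77.944
M5
G0 X45.779 Y8.650
M3 S187
G1 X57.143 Y32.810 F3916
G1 X51.116 Y45.446
G1 X73.187 Y142.629
G1 X41.850 Y142.260
G1 X66.163 Y20.997
G1 X45.779 Y8.650
M5
G0 X49.780 Y140.252
M3 S510
G1 X79.736 Y140.252 F1706
G1 X79.736 Y76.211
G1 X49.780 Y76.211
G1 X49.780 Y140.252
M5
G0 X0.000 Y0.000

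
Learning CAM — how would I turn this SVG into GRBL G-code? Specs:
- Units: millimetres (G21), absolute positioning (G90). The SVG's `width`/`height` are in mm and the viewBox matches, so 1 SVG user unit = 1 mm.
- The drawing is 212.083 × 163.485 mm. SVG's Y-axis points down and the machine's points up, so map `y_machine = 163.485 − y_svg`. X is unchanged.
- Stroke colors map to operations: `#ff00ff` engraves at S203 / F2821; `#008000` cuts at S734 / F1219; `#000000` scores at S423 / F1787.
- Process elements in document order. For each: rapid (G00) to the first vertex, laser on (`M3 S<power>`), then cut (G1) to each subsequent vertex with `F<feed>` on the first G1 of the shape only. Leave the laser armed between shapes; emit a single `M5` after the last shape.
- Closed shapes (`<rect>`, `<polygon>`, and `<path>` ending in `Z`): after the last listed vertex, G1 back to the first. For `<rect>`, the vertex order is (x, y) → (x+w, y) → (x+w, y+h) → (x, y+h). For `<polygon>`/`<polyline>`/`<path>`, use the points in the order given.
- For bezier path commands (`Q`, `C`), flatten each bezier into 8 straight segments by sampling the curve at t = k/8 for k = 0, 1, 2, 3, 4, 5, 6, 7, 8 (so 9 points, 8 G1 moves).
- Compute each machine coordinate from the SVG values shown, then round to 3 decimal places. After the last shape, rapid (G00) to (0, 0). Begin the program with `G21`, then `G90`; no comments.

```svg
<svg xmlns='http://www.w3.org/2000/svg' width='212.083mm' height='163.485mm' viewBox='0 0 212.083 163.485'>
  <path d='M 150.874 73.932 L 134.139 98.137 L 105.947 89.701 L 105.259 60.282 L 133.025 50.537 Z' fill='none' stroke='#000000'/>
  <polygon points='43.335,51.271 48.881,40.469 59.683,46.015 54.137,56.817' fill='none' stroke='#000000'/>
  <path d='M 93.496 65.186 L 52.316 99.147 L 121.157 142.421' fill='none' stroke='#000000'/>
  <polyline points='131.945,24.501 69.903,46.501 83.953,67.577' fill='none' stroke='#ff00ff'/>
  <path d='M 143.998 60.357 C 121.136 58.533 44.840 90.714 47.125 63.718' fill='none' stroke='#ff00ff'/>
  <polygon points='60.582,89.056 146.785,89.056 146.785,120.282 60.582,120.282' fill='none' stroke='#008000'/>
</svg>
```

G21
G90
G00 X150.874 Y89.553
M3 S423
G1 X134.139 Y65.348 F1787
G1 X105.947 Y73.784
G1 X105.259 Y103.203
G1 X133.025 Y112.948
G1 X150.874 Y89.553
G00 X43.335 Y112.214
M3 S423
G1 X48.881 Y123.016 F1787
G1 X59.683 Y117.470
G1 X54.137 Y106.668
G1 X43.335 Y112.214
G00 X93.496 Y98.299
M3 S423
G1 X52.316 Y64.338 F1787
G1 X121.157 Y21.064
G00 X131.945 Y138.984
M3 S203
G1 X69.903 Y116.984 F2821
G1 X83.953 Y95.908
G00 X143.998 Y103.128
M3 S203
G1 X133.178 Y102.400 F2821
G1 X118.895 Y99.576
G1 X102.698 Y95.748
G1 X86.131 Y92.008
G1 X70.744 Y89.448
G1 X58.082 Y89.160
G1 X49.694 Y92.235
G1 X47.125 Y99.767
G00 X60.582 Y74.429
M3 S734
G1 X146.785 Y74.429 F1219
G1 X146.785 Y43.203
G1 X60.582 Y43.203
G1 X60.582 Y74.429
M5
G00 X0.000 Y0.000

Since the viewBox matches the mm dimensions, user units are millimetres directly. The only transform is the Y-flip y_m = 163.485 − y_svg.

Shape 1 is a regular polygon drawn with `<path>`. Its stroke #000000 means score at S423, F1787. After flipping Y the toolpath is (150.874,89.553) → (134.139,65.348) → (105.947,73.784) → (105.259,103.203) → (133.025,112.948) → (150.874,89.553), returning to the start.

Shape 2 is a regular polygon drawn with `<polygon>`. Its stroke #000000 means score at S423, F1787. After flipping Y the toolpath is (43.335,112.214) → (48.881,123.016) → (59.683,117.470) → (54.137,106.668) → (43.335,112.214), returning to the start.

Shape 3 is a open polyline drawn with `<path>`. Its stroke #000000 means score at S423, F1787. After flipping Y the toolpath is (93.496,98.299) → (52.316,64.338) → (121.157,21.064).

Shape 4 is a open polyline drawn with `<polyline>`. Its stroke #ff00ff means engrave at S203, F2821. After flipping Y the toolpath is (131.945,138.984) → (69.903,116.984) → (83.953,95.908).

Shape 5 is a cubic bezier drawn with `<path>`. Its stroke #ff00ff means engrave at S203, F2821. After flipping Y the toolpath is (143.998,103.128) → (133.178,102.400) → (118.895,99.576) → (102.698,95.748) → (86.131,92.008) → (70.744,89.448) → (58.082,89.160) → (49.694,92.235) → (47.125,99.767).

Shape 6 is a rectangle drawn with `<polygon>`. Its stroke #008000 means cut at S734, F1219. After flipping Y the toolpath is (60.582,74.429) → (146.785,74.429) → (146.785,43.203) → (60.582,43.203) → (60.582,74.429), returning to the start.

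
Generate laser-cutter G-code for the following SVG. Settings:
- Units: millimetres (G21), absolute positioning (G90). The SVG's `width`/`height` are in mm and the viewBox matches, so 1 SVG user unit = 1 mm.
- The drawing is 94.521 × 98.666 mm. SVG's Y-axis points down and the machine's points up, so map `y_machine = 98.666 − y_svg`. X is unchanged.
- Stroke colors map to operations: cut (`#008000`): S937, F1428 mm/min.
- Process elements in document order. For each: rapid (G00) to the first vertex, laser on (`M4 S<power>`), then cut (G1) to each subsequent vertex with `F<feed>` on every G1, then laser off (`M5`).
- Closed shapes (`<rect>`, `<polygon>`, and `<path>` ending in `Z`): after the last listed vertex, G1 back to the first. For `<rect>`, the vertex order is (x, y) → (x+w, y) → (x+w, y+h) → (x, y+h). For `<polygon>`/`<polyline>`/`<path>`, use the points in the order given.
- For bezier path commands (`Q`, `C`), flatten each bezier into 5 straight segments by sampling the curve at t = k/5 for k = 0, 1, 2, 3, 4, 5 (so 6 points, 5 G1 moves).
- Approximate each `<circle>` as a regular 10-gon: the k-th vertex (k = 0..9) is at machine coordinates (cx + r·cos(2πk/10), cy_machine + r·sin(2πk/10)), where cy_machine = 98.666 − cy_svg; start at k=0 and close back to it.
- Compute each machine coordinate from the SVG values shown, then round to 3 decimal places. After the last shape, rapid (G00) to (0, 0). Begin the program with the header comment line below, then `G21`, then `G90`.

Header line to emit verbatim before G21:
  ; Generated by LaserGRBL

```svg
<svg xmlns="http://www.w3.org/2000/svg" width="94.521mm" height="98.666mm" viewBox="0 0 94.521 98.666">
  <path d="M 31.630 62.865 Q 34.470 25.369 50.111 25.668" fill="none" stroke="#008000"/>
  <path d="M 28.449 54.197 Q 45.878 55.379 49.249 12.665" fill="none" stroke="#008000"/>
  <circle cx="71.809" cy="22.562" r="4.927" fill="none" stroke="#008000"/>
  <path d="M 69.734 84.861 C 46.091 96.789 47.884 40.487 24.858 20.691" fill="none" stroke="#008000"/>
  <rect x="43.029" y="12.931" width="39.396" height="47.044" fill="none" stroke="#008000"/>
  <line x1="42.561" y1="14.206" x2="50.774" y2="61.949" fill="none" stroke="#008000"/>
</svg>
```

; Generated by LaserGRBL
G21
G90
G00 X31.630 Y35.801
M4 S937
G1 X33.278 Y49.288 F1428
G1 X35.950 Y59.751 F1428
G1 X39.646 Y67.190 F1428
G1 X44.367 Y71.606 F1428
G1 X50.111 Y72.998 F1428
M5
G00 X28.449 Y44.469
M4 S937
G1 X34.858 Y45.752 F1428
G1 X40.143 Y50.547 F1428
G1 X44.303 Y58.853 F1428
G1 X47.338 Y70.671 F1428
G1 X49.249 Y86.001 F1428
M5
G00 X76.736 Y76.104
M4 S937
G1 X75.795 Y79.000 F1428
G1 X73.332 Y80.790 F1428
G1 X70.286 Y80.790 F1428
G1 X67.823 Y79.000 F1428
G1 X66.882 Y76.104 F1428
G1 X67.823 Y73.208 F1428
G1 X70.286 Y71.418 F1428
G1 X73.332 Y71.418 F1428
G1 X75.795 Y73.208 F1428
G1 X76.736 Y76.104 F1428
M5
G00 X69.734 Y13.805
M4 S937
G1 X58.198 Y13.998 F1428
G1 X50.355 Y25.539 F1428
G1 X43.792 Y43.400 F1428
G1 X36.097 Y62.555 F1428
G1 X24.858 Y77.975 F1428
M5
G00 X43.029 Y85.735
M4 S937
G1 X82.425 Y85.735 F1428
G1 X82.425 Y38.691 F1428
G1 X43.029 Y38.691 F1428
G1 X43.029 Y85.735 F1428
M5
G00 X42.561 Y84.460
M4 S937
G1 X50.774 Y36.717 F1428
M5
G00 X0.000 Y0.000

1 u = 1 mm; y_m = 98.666 − y.

[1] `<path>` quadratic bezier, #008000→cut S937 F1428: (31.630,35.801) → (33.278,49.288) → (35.950,59.751) → (39.646,67.190) → (44.367,71.606) → (50.111,72.998)

[2] `<path>` quadratic bezier, #008000→cut S937 F1428: (28.449,44.469) → (34.858,45.752) → (40.143,50.547) → (44.303,58.853) → (47.338,70.671) → (49.249,86.001)

[3] `<circle>` circle, #008000→cut S937 F1428: (76.736,76.104) → (75.795,79.000) → (73.332,80.790) → (70.286,80.790) → (67.823,79.000) → (66.882,76.104) → (67.823,73.208) → (70.286,71.418) → (73.332,71.418) → (75.795,73.208) → (76.736,76.104) (closed)

[4] `<path>` cubic bezier, #008000→cut S937 F1428: (69.734,13.805) → (58.198,13.998) → (50.355,25.539) → (43.792,43.400) → (36.097,62.555) → (24.858,77.975)

[5] `<rect>` rectangle, #008000→cut S937 F1428: (43.029,85.735) → (82.425,85.735) → (82.425,38.691) → (43.029,38.691) → (43.029,85.735) (closed)

[6] `<line>` line segment, #008000→cut S937 F1428: (42.561,84.460) → (50.774,36.717)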